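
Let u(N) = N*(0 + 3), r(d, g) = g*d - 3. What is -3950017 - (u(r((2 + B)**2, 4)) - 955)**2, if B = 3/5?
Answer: -2955933809/625 ≈ -4.7295e+6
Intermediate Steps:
B = 3/5 (B = 3*(1/5) = 3/5 ≈ 0.60000)
r(d, g) = -3 + d*g (r(d, g) = d*g - 3 = -3 + d*g)
u(N) = 3*N (u(N) = N*3 = 3*N)
-3950017 - (u(r((2 + B)**2, 4)) - 955)**2 = -3950017 - (3*(-3 + (2 + 3/5)**2*4) - 955)**2 = -3950017 - (3*(-3 + (13/5)**2*4) - 955)**2 = -3950017 - (3*(-3 + (169/25)*4) - 955)**2 = -3950017 - (3*(-3 + 676/25) - 955)**2 = -3950017 - (3*(601/25) - 955)**2 = -3950017 - (1803/25 - 955)**2 = -3950017 - (-22072/25)**2 = -3950017 - 1*487173184/625 = -3950017 - 487173184/625 = -2955933809/625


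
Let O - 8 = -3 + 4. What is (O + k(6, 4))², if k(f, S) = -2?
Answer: 49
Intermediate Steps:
O = 9 (O = 8 + (-3 + 4) = 8 + 1 = 9)
(O + k(6, 4))² = (9 - 2)² = 7² = 49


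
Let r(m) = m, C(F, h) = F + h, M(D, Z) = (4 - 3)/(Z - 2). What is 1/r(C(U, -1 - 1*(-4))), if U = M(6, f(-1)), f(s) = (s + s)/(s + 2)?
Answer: 4/11 ≈ 0.36364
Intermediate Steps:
f(s) = 2*s/(2 + s) (f(s) = (2*s)/(2 + s) = 2*s/(2 + s))
M(D, Z) = 1/(-2 + Z)
U = -¼ (U = 1/(-2 + 2*(-1)/(2 - 1)) = 1/(-2 + 2*(-1)/1) = 1/(-2 + 2*(-1)*1) = 1/(-2 - 2) = 1/(-4) = -¼ ≈ -0.25000)
1/r(C(U, -1 - 1*(-4))) = 1/(-¼ + (-1 - 1*(-4))) = 1/(-¼ + (-1 + 4)) = 1/(-¼ + 3) = 1/(11/4) = 4/11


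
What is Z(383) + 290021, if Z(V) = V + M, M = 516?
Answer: 290920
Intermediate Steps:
Z(V) = 516 + V (Z(V) = V + 516 = 516 + V)
Z(383) + 290021 = (516 + 383) + 290021 = 899 + 290021 = 290920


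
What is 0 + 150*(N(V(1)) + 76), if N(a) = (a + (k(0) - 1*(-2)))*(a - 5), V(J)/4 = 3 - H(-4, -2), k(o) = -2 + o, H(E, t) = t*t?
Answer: 16800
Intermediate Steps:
H(E, t) = t**2
V(J) = -4 (V(J) = 4*(3 - 1*(-2)**2) = 4*(3 - 1*4) = 4*(3 - 4) = 4*(-1) = -4)
N(a) = a*(-5 + a) (N(a) = (a + ((-2 + 0) - 1*(-2)))*(a - 5) = (a + (-2 + 2))*(-5 + a) = (a + 0)*(-5 + a) = a*(-5 + a))
0 + 150*(N(V(1)) + 76) = 0 + 150*(-4*(-5 - 4) + 76) = 0 + 150*(-4*(-9) + 76) = 0 + 150*(36 + 76) = 0 + 150*112 = 0 + 16800 = 16800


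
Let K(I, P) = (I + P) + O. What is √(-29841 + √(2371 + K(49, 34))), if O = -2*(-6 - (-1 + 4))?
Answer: √(-29841 + 2*√618) ≈ 172.6*I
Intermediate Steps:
O = 18 (O = -2*(-6 - 3) = -2*(-9) = 18)
K(I, P) = 18 + I + P (K(I, P) = (I + P) + 18 = 18 + I + P)
√(-29841 + √(2371 + K(49, 34))) = √(-29841 + √(2371 + (18 + 49 + 34))) = √(-29841 + √(2371 + 101)) = √(-29841 + √2472) = √(-29841 + 2*√618)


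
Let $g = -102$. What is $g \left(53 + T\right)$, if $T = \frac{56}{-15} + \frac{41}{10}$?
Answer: $- \frac{27217}{5} \approx -5443.4$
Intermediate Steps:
$T = \frac{11}{30}$ ($T = 56 \left(- \frac{1}{15}\right) + 41 \cdot \frac{1}{10} = - \frac{56}{15} + \frac{41}{10} = \frac{11}{30} \approx 0.36667$)
$g \left(53 + T\right) = - 102 \left(53 + \frac{11}{30}\right) = \left(-102\right) \frac{1601}{30} = - \frac{27217}{5}$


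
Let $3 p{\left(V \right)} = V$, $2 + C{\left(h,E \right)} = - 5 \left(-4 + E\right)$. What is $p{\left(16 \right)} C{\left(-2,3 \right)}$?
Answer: $16$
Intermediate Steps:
$C{\left(h,E \right)} = 18 - 5 E$ ($C{\left(h,E \right)} = -2 - 5 \left(-4 + E\right) = -2 - \left(-20 + 5 E\right) = 18 - 5 E$)
$p{\left(V \right)} = \frac{V}{3}$
$p{\left(16 \right)} C{\left(-2,3 \right)} = \frac{1}{3} \cdot 16 \left(18 - 15\right) = \frac{16 \left(18 - 15\right)}{3} = \frac{16}{3} \cdot 3 = 16$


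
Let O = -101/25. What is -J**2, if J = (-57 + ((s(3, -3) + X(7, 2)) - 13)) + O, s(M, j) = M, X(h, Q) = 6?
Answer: -2643876/625 ≈ -4230.2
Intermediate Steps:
O = -101/25 (O = -101*1/25 = -101/25 ≈ -4.0400)
J = -1626/25 (J = (-57 + ((3 + 6) - 13)) - 101/25 = (-57 + (9 - 13)) - 101/25 = (-57 - 4) - 101/25 = -61 - 101/25 = -1626/25 ≈ -65.040)
-J**2 = -(-1626/25)**2 = -1*2643876/625 = -2643876/625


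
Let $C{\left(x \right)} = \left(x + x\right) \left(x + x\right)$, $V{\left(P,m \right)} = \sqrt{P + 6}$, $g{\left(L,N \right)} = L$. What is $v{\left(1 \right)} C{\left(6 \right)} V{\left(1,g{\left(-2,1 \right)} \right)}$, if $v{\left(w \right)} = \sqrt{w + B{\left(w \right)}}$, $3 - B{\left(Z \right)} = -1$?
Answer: $144 \sqrt{35} \approx 851.92$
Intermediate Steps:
$B{\left(Z \right)} = 4$ ($B{\left(Z \right)} = 3 - -1 = 3 + 1 = 4$)
$V{\left(P,m \right)} = \sqrt{6 + P}$
$C{\left(x \right)} = 4 x^{2}$ ($C{\left(x \right)} = 2 x 2 x = 4 x^{2}$)
$v{\left(w \right)} = \sqrt{4 + w}$ ($v{\left(w \right)} = \sqrt{w + 4} = \sqrt{4 + w}$)
$v{\left(1 \right)} C{\left(6 \right)} V{\left(1,g{\left(-2,1 \right)} \right)} = \sqrt{4 + 1} \cdot 4 \cdot 6^{2} \sqrt{6 + 1} = \sqrt{5} \cdot 4 \cdot 36 \sqrt{7} = \sqrt{5} \cdot 144 \sqrt{7} = 144 \sqrt{5} \sqrt{7} = 144 \sqrt{35}$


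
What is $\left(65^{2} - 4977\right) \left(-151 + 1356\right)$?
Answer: $-906160$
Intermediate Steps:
$\left(65^{2} - 4977\right) \left(-151 + 1356\right) = \left(4225 - 4977\right) 1205 = \left(-752\right) 1205 = -906160$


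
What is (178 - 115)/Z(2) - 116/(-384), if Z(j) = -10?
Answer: -2879/480 ≈ -5.9979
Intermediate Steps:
(178 - 115)/Z(2) - 116/(-384) = (178 - 115)/(-10) - 116/(-384) = 63*(-⅒) - 116*(-1/384) = -63/10 + 29/96 = -2879/480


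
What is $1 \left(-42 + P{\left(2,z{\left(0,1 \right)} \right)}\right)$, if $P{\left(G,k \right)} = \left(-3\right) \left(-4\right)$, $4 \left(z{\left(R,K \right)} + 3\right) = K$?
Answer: $-30$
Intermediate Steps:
$z{\left(R,K \right)} = -3 + \frac{K}{4}$
$P{\left(G,k \right)} = 12$
$1 \left(-42 + P{\left(2,z{\left(0,1 \right)} \right)}\right) = 1 \left(-42 + 12\right) = 1 \left(-30\right) = -30$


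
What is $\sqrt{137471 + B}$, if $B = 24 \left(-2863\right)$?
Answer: $\sqrt{68759} \approx 262.22$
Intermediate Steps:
$B = -68712$
$\sqrt{137471 + B} = \sqrt{137471 - 68712} = \sqrt{68759}$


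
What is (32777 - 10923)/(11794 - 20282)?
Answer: -10927/4244 ≈ -2.5747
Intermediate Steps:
(32777 - 10923)/(11794 - 20282) = 21854/(-8488) = 21854*(-1/8488) = -10927/4244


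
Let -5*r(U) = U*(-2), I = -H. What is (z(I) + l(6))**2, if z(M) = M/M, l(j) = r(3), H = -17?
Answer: 121/25 ≈ 4.8400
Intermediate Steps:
I = 17 (I = -1*(-17) = 17)
r(U) = 2*U/5 (r(U) = -U*(-2)/5 = -(-2)*U/5 = 2*U/5)
l(j) = 6/5 (l(j) = (2/5)*3 = 6/5)
z(M) = 1
(z(I) + l(6))**2 = (1 + 6/5)**2 = (11/5)**2 = 121/25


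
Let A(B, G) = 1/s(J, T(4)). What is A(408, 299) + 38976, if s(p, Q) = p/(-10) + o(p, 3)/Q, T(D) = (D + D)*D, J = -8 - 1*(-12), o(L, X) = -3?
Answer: 3078944/79 ≈ 38974.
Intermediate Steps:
J = 4 (J = -8 + 12 = 4)
T(D) = 2*D² (T(D) = (2*D)*D = 2*D²)
s(p, Q) = -3/Q - p/10 (s(p, Q) = p/(-10) - 3/Q = p*(-⅒) - 3/Q = -p/10 - 3/Q = -3/Q - p/10)
A(B, G) = -160/79 (A(B, G) = 1/(-3/(2*4²) - ⅒*4) = 1/(-3/(2*16) - ⅖) = 1/(-3/32 - ⅖) = 1/(-79/160) = -160/79)
A(408, 299) + 38976 = -160/79 + 38976 = 3078944/79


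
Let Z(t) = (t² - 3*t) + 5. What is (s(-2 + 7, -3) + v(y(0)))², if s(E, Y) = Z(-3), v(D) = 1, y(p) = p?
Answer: 576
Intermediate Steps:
Z(t) = 5 + t² - 3*t
s(E, Y) = 23 (s(E, Y) = 5 + (-3)² - 3*(-3) = 5 + 9 + 9 = 23)
(s(-2 + 7, -3) + v(y(0)))² = (23 + 1)² = 24² = 576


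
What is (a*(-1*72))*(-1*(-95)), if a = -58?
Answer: 396720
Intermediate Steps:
(a*(-1*72))*(-1*(-95)) = (-(-58)*72)*(-1*(-95)) = -58*(-72)*95 = 4176*95 = 396720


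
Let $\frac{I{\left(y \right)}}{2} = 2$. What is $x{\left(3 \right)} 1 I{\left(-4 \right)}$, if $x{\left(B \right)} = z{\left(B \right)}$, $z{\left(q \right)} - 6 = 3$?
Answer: $36$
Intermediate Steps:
$z{\left(q \right)} = 9$ ($z{\left(q \right)} = 6 + 3 = 9$)
$x{\left(B \right)} = 9$
$I{\left(y \right)} = 4$ ($I{\left(y \right)} = 2 \cdot 2 = 4$)
$x{\left(3 \right)} 1 I{\left(-4 \right)} = 9 \cdot 1 \cdot 4 = 9 \cdot 4 = 36$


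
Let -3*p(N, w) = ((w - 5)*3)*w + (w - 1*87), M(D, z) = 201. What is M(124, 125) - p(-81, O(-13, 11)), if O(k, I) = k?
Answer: 1205/3 ≈ 401.67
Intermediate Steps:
p(N, w) = 29 - w/3 - w*(-15 + 3*w)/3 (p(N, w) = -(((w - 5)*3)*w + (w - 1*87))/3 = -(((-5 + w)*3)*w + (w - 87))/3 = -((-15 + 3*w)*w + (-87 + w))/3 = -(w*(-15 + 3*w) + (-87 + w))/3 = -(-87 + w + w*(-15 + 3*w))/3 = 29 - w/3 - w*(-15 + 3*w)/3)
M(124, 125) - p(-81, O(-13, 11)) = 201 - (29 - 1*(-13)**2 + (14/3)*(-13)) = 201 - (29 - 1*169 - 182/3) = 201 - (29 - 169 - 182/3) = 201 - 1*(-602/3) = 201 + 602/3 = 1205/3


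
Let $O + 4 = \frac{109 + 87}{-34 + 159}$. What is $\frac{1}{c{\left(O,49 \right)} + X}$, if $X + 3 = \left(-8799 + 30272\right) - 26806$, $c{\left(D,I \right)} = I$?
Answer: $- \frac{1}{5287} \approx -0.00018914$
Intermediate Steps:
$O = - \frac{304}{125}$ ($O = -4 + \frac{109 + 87}{-34 + 159} = -4 + \frac{196}{125} = - \frac{304}{125} \approx -2.432$)
$X = -5336$ ($X = -3 + \left(\left(-8799 + 30272\right) - 26806\right) = -3 + \left(21473 - 26806\right) = -3 - 5333 = -5336$)
$\frac{1}{c{\left(O,49 \right)} + X} = \frac{1}{49 - 5336} = \frac{1}{-5287} = - \frac{1}{5287}$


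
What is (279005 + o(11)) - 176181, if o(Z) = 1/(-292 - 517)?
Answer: 83184615/809 ≈ 1.0282e+5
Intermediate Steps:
o(Z) = -1/809 (o(Z) = 1/(-809) = -1/809)
(279005 + o(11)) - 176181 = (279005 - 1/809) - 176181 = 225715044/809 - 176181 = 83184615/809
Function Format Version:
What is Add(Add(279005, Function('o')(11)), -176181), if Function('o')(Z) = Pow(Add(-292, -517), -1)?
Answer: Rational(83184615, 809) ≈ 1.0282e+5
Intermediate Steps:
Function('o')(Z) = Rational(-1, 809) (Function('o')(Z) = Pow(-809, -1) = Rational(-1, 809))
Add(Add(279005, Function('o')(11)), -176181) = Add(Add(279005, Rational(-1, 809)), -176181) = Add(Rational(225715044, 809), -176181) = Rational(83184615, 809)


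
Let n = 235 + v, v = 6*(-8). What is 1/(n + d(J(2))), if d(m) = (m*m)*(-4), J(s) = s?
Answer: 1/171 ≈ 0.0058480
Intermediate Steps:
v = -48
d(m) = -4*m² (d(m) = m²*(-4) = -4*m²)
n = 187 (n = 235 - 48 = 187)
1/(n + d(J(2))) = 1/(187 - 4*2²) = 1/(187 - 4*4) = 1/(187 - 16) = 1/171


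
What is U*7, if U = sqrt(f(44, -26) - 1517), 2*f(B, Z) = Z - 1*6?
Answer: 7*I*sqrt(1533) ≈ 274.07*I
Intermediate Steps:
f(B, Z) = -3 + Z/2 (f(B, Z) = (Z - 1*6)/2 = (Z - 6)/2 = (-6 + Z)/2 = -3 + Z/2)
U = I*sqrt(1533) (U = sqrt((-3 + (1/2)*(-26)) - 1517) = sqrt((-3 - 13) - 1517) = sqrt(-16 - 1517) = sqrt(-1533) = I*sqrt(1533) ≈ 39.154*I)
U*7 = (I*sqrt(1533))*7 = 7*I*sqrt(1533)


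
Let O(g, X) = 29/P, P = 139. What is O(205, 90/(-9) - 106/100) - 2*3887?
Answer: -1080557/139 ≈ -7773.8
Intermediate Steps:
O(g, X) = 29/139
O(205, 90/(-9) - 106/100) - 2*3887 = 29/139 - 2*3887 = 29/139 - 7774 = -1080557/139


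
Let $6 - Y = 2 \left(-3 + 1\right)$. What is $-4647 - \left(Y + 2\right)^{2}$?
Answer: $-4791$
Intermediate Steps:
$Y = 10$ ($Y = 6 - 2 \left(-3 + 1\right) = 6 - 2 \left(-2\right) = 6 - -4 = 6 + 4 = 10$)
$-4647 - \left(Y + 2\right)^{2} = -4647 - \left(10 + 2\right)^{2} = -4647 - 12^{2} = -4647 - 144 = -4791$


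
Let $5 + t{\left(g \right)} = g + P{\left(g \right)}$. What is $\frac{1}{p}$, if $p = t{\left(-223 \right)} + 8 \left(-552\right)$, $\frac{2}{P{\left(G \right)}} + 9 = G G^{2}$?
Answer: $- \frac{5544788}{25749995473} \approx -0.00021533$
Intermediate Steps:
$P{\left(G \right)} = \frac{2}{-9 + G^{3}}$ ($P{\left(G \right)} = \frac{2}{-9 + G G^{2}} = \frac{2}{-9 + G^{3}}$)
$t{\left(g \right)} = -5 + g + \frac{2}{-9 + g^{3}}$ ($t{\left(g \right)} = -5 + \left(g + \frac{2}{-9 + g^{3}}\right) = -5 + g + \frac{2}{-9 + g^{3}}$)
$p = - \frac{25749995473}{5544788}$ ($p = \frac{2 + \left(-9 + \left(-223\right)^{3}\right) \left(-5 - 223\right)}{-9 + \left(-223\right)^{3}} + 8 \left(-552\right) = \frac{2 + \left(-9 - 11089567\right) \left(-228\right)}{-9 - 11089567} - 4416 = \frac{2 - -2528423328}{-11089576} - 4416 = - \frac{2 + 2528423328}{11089576} - 4416 = \left(- \frac{1}{11089576}\right) 2528423330 - 4416 = - \frac{1264211665}{5544788} - 4416 = - \frac{25749995473}{5544788} \approx -4644.0$)
$\frac{1}{p} = \frac{1}{- \frac{25749995473}{5544788}} = - \frac{5544788}{25749995473}$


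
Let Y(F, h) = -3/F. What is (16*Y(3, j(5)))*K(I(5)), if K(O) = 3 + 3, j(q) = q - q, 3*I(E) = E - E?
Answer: -96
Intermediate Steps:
I(E) = 0 (I(E) = (E - E)/3 = (⅓)*0 = 0)
j(q) = 0
K(O) = 6
(16*Y(3, j(5)))*K(I(5)) = (16*(-3/3))*6 = (16*(-3*⅓))*6 = (16*(-1))*6 = -16*6 = -96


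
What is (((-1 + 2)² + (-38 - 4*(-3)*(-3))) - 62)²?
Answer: 18225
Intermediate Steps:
(((-1 + 2)² + (-38 - 4*(-3)*(-3))) - 62)² = ((1² + (-38 - (-12)*(-3))) - 62)² = ((1 + (-38 - 1*36)) - 62)² = ((1 + (-38 - 36)) - 62)² = ((1 - 74) - 62)² = (-73 - 62)² = (-135)² = 18225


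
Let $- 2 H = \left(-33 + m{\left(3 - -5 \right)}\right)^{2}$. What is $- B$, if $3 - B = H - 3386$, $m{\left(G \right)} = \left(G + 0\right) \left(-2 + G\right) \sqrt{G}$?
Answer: $- \frac{26299}{2} + 3168 \sqrt{2} \approx -8669.3$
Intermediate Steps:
$m{\left(G \right)} = G^{\frac{3}{2}} \left(-2 + G\right)$ ($m{\left(G \right)} = G \left(-2 + G\right) \sqrt{G} = G^{\frac{3}{2}} \left(-2 + G\right)$)
$H = - \frac{\left(-33 + 96 \sqrt{2}\right)^{2}}{2}$ ($H = - \frac{\left(-33 + \left(3 - -5\right)^{\frac{3}{2}} \left(-2 + \left(3 - -5\right)\right)\right)^{2}}{2} = - \frac{\left(-33 + \left(3 + 5\right)^{\frac{3}{2}} \left(-2 + \left(3 + 5\right)\right)\right)^{2}}{2} = - \frac{\left(-33 + 8^{\frac{3}{2}} \left(-2 + 8\right)\right)^{2}}{2} = - \frac{\left(-33 + 16 \sqrt{2} \cdot 6\right)^{2}}{2} = - \frac{\left(-33 + 96 \sqrt{2}\right)^{2}}{2} \approx -5280.3$)
$B = \frac{26299}{2} - 3168 \sqrt{2}$ ($B = 3 - \left(\left(- \frac{19521}{2} + 3168 \sqrt{2}\right) - 3386\right) = 3 - \left(- \frac{26293}{2} + 3168 \sqrt{2}\right) = 3 + \left(\frac{26293}{2} - 3168 \sqrt{2}\right) = \frac{26299}{2} - 3168 \sqrt{2} \approx 8669.3$)
$- B = - (\frac{26299}{2} - 3168 \sqrt{2}) = - \frac{26299}{2} + 3168 \sqrt{2}$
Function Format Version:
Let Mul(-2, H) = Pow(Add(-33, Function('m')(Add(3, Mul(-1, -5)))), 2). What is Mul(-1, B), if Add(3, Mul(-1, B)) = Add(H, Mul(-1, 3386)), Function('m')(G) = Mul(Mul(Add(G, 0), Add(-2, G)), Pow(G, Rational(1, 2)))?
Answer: Add(Rational(-26299, 2), Mul(3168, Pow(2, Rational(1, 2)))) ≈ -8669.3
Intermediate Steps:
Function('m')(G) = Mul(Pow(G, Rational(3, 2)), Add(-2, G)) (Function('m')(G) = Mul(Mul(G, Add(-2, G)), Pow(G, Rational(1, 2))) = Mul(Pow(G, Rational(3, 2)), Add(-2, G)))
H = Mul(Rational(-1, 2), Pow(Add(-33, Mul(96, Pow(2, Rational(1, 2)))), 2)) (H = Mul(Rational(-1, 2), Pow(Add(-33, Mul(Pow(Add(3, Mul(-1, -5)), Rational(3, 2)), Add(-2, Add(3, Mul(-1, -5))))), 2)) = Mul(Rational(-1, 2), Pow(Add(-33, Mul(Pow(Add(3, 5), Rational(3, 2)), Add(-2, Add(3, 5)))), 2)) = Mul(Rational(-1, 2), Pow(Add(-33, Mul(Pow(8, Rational(3, 2)), Add(-2, 8))), 2)) = Mul(Rational(-1, 2), Pow(Add(-33, Mul(Mul(16, Pow(2, Rational(1, 2))), 6)), 2)) = Mul(Rational(-1, 2), Pow(Add(-33, Mul(96, Pow(2, Rational(1, 2)))), 2)) ≈ -5280.3)
B = Add(Rational(26299, 2), Mul(-3168, Pow(2, Rational(1, 2)))) (B = Add(3, Mul(-1, Add(Add(Rational(-19521, 2), Mul(3168, Pow(2, Rational(1, 2)))), Mul(-1, 3386)))) = Add(3, Mul(-1, Add(Add(Rational(-19521, 2), Mul(3168, Pow(2, Rational(1, 2)))), -3386))) = Add(3, Mul(-1, Add(Rational(-26293, 2), Mul(3168, Pow(2, Rational(1, 2)))))) = Add(3, Add(Rational(26293, 2), Mul(-3168, Pow(2, Rational(1, 2))))) = Add(Rational(26299, 2), Mul(-3168, Pow(2, Rational(1, 2)))) ≈ 8669.3)
Mul(-1, B) = Mul(-1, Add(Rational(26299, 2), Mul(-3168, Pow(2, Rational(1, 2))))) = Add(Rational(-26299, 2), Mul(3168, Pow(2, Rational(1, 2))))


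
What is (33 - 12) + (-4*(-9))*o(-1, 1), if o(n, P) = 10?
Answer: 381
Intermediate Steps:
(33 - 12) + (-4*(-9))*o(-1, 1) = (33 - 12) - 4*(-9)*10 = 21 + 36*10 = 21 + 360 = 381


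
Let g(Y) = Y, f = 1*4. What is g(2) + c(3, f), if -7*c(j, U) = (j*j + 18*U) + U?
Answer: -71/7 ≈ -10.143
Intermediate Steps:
f = 4
c(j, U) = -19*U/7 - j²/7 (c(j, U) = -((j*j + 18*U) + U)/7 = -((j² + 18*U) + U)/7 = -(j² + 19*U)/7 = -19*U/7 - j²/7)
g(2) + c(3, f) = 2 + (-19/7*4 - ⅐*3²) = 2 + (-76/7 - ⅐*9) = 2 + (-76/7 - 9/7) = 2 - 85/7 = -71/7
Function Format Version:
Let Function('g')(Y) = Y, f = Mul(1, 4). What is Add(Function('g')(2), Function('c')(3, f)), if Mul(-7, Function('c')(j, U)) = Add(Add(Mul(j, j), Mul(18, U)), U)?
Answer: Rational(-71, 7) ≈ -10.143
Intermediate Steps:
f = 4
Function('c')(j, U) = Add(Mul(Rational(-19, 7), U), Mul(Rational(-1, 7), Pow(j, 2))) (Function('c')(j, U) = Mul(Rational(-1, 7), Add(Add(Mul(j, j), Mul(18, U)), U)) = Mul(Rational(-1, 7), Add(Add(Pow(j, 2), Mul(18, U)), U)) = Mul(Rational(-1, 7), Add(Pow(j, 2), Mul(19, U))) = Add(Mul(Rational(-19, 7), U), Mul(Rational(-1, 7), Pow(j, 2))))
Add(Function('g')(2), Function('c')(3, f)) = Add(2, Add(Mul(Rational(-19, 7), 4), Mul(Rational(-1, 7), Pow(3, 2)))) = Add(2, Add(Rational(-76, 7), Mul(Rational(-1, 7), 9))) = Add(2, Add(Rational(-76, 7), Rational(-9, 7))) = Add(2, Rational(-85, 7)) = Rational(-71, 7)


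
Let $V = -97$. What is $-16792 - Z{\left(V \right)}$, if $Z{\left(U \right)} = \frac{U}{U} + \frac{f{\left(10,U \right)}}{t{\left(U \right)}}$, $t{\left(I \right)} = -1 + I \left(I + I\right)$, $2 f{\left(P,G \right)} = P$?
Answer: $- \frac{315993886}{18817} \approx -16793.0$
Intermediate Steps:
$f{\left(P,G \right)} = \frac{P}{2}$
$t{\left(I \right)} = -1 + 2 I^{2}$ ($t{\left(I \right)} = -1 + I 2 I = -1 + 2 I^{2}$)
$Z{\left(U \right)} = 1 + \frac{5}{-1 + 2 U^{2}}$ ($Z{\left(U \right)} = \frac{U}{U} + \frac{\frac{1}{2} \cdot 10}{-1 + 2 U^{2}} = 1 + \frac{5}{-1 + 2 U^{2}}$)
$-16792 - Z{\left(V \right)} = -16792 - \frac{2 \left(2 + \left(-97\right)^{2}\right)}{-1 + 2 \left(-97\right)^{2}} = -16792 - \frac{2 \left(2 + 9409\right)}{-1 + 2 \cdot 9409} = -16792 - 2 \frac{1}{-1 + 18818} \cdot 9411 = -16792 - 2 \cdot \frac{1}{18817} \cdot 9411 = -16792 - \frac{18822}{18817} = - \frac{315993886}{18817}$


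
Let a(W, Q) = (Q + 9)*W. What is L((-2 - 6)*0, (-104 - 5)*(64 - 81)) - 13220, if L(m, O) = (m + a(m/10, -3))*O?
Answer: -13220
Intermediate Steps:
a(W, Q) = W*(9 + Q) (a(W, Q) = (9 + Q)*W = W*(9 + Q))
L(m, O) = 8*O*m/5 (L(m, O) = (m + (m/10)*(9 - 3))*O = (m + (m*(1/10))*6)*O = (m + (m/10)*6)*O = (m + 3*m/5)*O = (8*m/5)*O = 8*O*m/5)
L((-2 - 6)*0, (-104 - 5)*(64 - 81)) - 13220 = 8*((-104 - 5)*(64 - 81))*((-2 - 6)*0)/5 - 13220 = 8*(-109*(-17))*(-8*0)/5 - 13220 = (8/5)*1853*0 - 13220 = 0 - 13220 = -13220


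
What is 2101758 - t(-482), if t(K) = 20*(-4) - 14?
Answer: 2101852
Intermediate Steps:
t(K) = -94 (t(K) = -80 - 14 = -94)
2101758 - t(-482) = 2101758 - 1*(-94) = 2101758 + 94 = 2101852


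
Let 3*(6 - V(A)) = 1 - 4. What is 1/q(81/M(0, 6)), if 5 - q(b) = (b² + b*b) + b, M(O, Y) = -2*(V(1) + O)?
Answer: -49/2752 ≈ -0.017805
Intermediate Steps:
V(A) = 7 (V(A) = 6 - (1 - 4)/3 = 6 - ⅓*(-3) = 6 + 1 = 7)
M(O, Y) = -14 - 2*O (M(O, Y) = -2*(7 + O) = -14 - 2*O)
q(b) = 5 - b - 2*b² (q(b) = 5 - ((b² + b*b) + b) = 5 - ((b² + b²) + b) = 5 - (2*b² + b) = 5 - (b + 2*b²) = 5 + (-b - 2*b²) = 5 - b - 2*b²)
1/q(81/M(0, 6)) = 1/(5 - 81/(-14 - 2*0) - 2*6561/(-14 - 2*0)²) = 1/(5 - 81/(-14 + 0) - 2*6561/(-14 + 0)²) = 1/(5 - 81/(-14) - 2*(81/(-14))²) = 1/(5 - 81*(-1)/14 - 2*(81*(-1/14))²) = 1/(5 - 1*(-81/14) - 2*(-81/14)²) = 1/(5 + 81/14 - 2*6561/196) = 1/(5 + 81/14 - 6561/98) = 1/(-2752/49) = -49/2752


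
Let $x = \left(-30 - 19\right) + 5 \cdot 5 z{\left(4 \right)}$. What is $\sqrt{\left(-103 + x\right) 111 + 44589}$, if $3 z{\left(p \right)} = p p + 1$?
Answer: $\sqrt{43442} \approx 208.43$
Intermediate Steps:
$z{\left(p \right)} = \frac{1}{3} + \frac{p^{2}}{3}$ ($z{\left(p \right)} = \frac{p p + 1}{3} = \frac{p^{2} + 1}{3} = \frac{1 + p^{2}}{3} = \frac{1}{3} + \frac{p^{2}}{3}$)
$x = \frac{278}{3}$ ($x = \left(-30 - 19\right) + 5 \cdot 5 \left(\frac{1}{3} + \frac{4^{2}}{3}\right) = -49 + 25 \left(\frac{1}{3} + \frac{1}{3} \cdot 16\right) = -49 + 25 \left(\frac{1}{3} + \frac{16}{3}\right) = -49 + 25 \cdot \frac{17}{3} = -49 + \frac{425}{3} = \frac{278}{3} \approx 92.667$)
$\sqrt{\left(-103 + x\right) 111 + 44589} = \sqrt{\left(-103 + \frac{278}{3}\right) 111 + 44589} = \sqrt{\left(- \frac{31}{3}\right) 111 + 44589} = \sqrt{-1147 + 44589} = \sqrt{43442}$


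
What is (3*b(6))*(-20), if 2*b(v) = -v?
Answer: 180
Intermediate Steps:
b(v) = -v/2 (b(v) = (-v)/2 = -v/2)
(3*b(6))*(-20) = (3*(-½*6))*(-20) = (3*(-3))*(-20) = -9*(-20) = 180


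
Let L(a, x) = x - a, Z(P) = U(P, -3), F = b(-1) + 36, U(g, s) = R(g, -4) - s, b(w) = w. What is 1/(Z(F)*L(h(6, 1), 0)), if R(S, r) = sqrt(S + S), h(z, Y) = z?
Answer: 1/122 - sqrt(70)/366 ≈ -0.014663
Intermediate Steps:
R(S, r) = sqrt(2)*sqrt(S) (R(S, r) = sqrt(2*S) = sqrt(2)*sqrt(S))
U(g, s) = -s + sqrt(2)*sqrt(g) (U(g, s) = sqrt(2)*sqrt(g) - s = -s + sqrt(2)*sqrt(g))
F = 35 (F = -1 + 36 = 35)
Z(P) = 3 + sqrt(2)*sqrt(P) (Z(P) = -1*(-3) + sqrt(2)*sqrt(P) = 3 + sqrt(2)*sqrt(P))
1/(Z(F)*L(h(6, 1), 0)) = 1/((3 + sqrt(2)*sqrt(35))*(0 - 1*6)) = 1/((3 + sqrt(70))*(0 - 6)) = 1/((3 + sqrt(70))*(-6)) = 1/(-18 - 6*sqrt(70))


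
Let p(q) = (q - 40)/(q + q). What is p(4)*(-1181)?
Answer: 10629/2 ≈ 5314.5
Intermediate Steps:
p(q) = (-40 + q)/(2*q) (p(q) = (-40 + q)/((2*q)) = (-40 + q)*(1/(2*q)) = (-40 + q)/(2*q))
p(4)*(-1181) = ((½)*(-40 + 4)/4)*(-1181) = ((½)*(¼)*(-36))*(-1181) = -9/2*(-1181) = 10629/2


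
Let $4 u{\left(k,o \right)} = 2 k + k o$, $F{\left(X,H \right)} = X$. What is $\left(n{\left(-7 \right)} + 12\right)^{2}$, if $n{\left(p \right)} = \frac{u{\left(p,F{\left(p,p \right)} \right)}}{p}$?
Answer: $\frac{1849}{16} \approx 115.56$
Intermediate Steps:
$u{\left(k,o \right)} = \frac{k}{2} + \frac{k o}{4}$ ($u{\left(k,o \right)} = \frac{2 k + k o}{4} = \frac{k}{2} + \frac{k o}{4}$)
$n{\left(p \right)} = \frac{1}{2} + \frac{p}{4}$ ($n{\left(p \right)} = \frac{\frac{1}{4} p \left(2 + p\right)}{p} = \frac{1}{2} + \frac{p}{4}$)
$\left(n{\left(-7 \right)} + 12\right)^{2} = \left(\left(\frac{1}{2} + \frac{1}{4} \left(-7\right)\right) + 12\right)^{2} = \left(\left(\frac{1}{2} - \frac{7}{4}\right) + 12\right)^{2} = \left(- \frac{5}{4} + 12\right)^{2} = \left(\frac{43}{4}\right)^{2} = \frac{1849}{16}$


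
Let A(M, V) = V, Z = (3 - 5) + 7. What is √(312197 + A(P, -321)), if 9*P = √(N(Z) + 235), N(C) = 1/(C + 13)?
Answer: 2*√77969 ≈ 558.46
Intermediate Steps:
Z = 5 (Z = -2 + 7 = 5)
N(C) = 1/(13 + C)
P = √8462/54 (P = √(1/(13 + 5) + 235)/9 = √(1/18 + 235)/9 = √(4231/18)/9 = (√8462/6)/9 = √8462/54 ≈ 1.7035)
√(312197 + A(P, -321)) = √(312197 - 321) = √311876 = 2*√77969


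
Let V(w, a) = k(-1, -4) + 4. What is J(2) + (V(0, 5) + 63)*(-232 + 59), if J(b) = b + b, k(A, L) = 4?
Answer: -12279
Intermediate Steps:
J(b) = 2*b
V(w, a) = 8 (V(w, a) = 4 + 4 = 8)
J(2) + (V(0, 5) + 63)*(-232 + 59) = 2*2 + (8 + 63)*(-232 + 59) = 4 + 71*(-173) = 4 - 12283 = -12279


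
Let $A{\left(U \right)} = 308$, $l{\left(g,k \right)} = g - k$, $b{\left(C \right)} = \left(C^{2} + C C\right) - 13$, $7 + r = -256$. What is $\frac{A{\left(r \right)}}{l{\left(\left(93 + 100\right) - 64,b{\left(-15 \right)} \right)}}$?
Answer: $-1$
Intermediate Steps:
$r = -263$ ($r = -7 - 256 = -263$)
$b{\left(C \right)} = -13 + 2 C^{2}$ ($b{\left(C \right)} = \left(C^{2} + C^{2}\right) - 13 = 2 C^{2} - 13 = -13 + 2 C^{2}$)
$\frac{A{\left(r \right)}}{l{\left(\left(93 + 100\right) - 64,b{\left(-15 \right)} \right)}} = \frac{308}{\left(\left(93 + 100\right) - 64\right) - \left(-13 + 2 \left(-15\right)^{2}\right)} = \frac{308}{\left(193 - 64\right) - \left(-13 + 2 \cdot 225\right)} = \frac{308}{129 - \left(-13 + 450\right)} = \frac{308}{129 - 437} = \frac{308}{-308} = 308 \left(- \frac{1}{308}\right) = -1$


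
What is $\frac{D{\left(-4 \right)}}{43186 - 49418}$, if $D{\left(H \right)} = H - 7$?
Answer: $\frac{11}{6232} \approx 0.0017651$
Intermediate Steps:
$D{\left(H \right)} = -7 + H$
$\frac{D{\left(-4 \right)}}{43186 - 49418} = \frac{-7 - 4}{43186 - 49418} = - \frac{11}{43186 - 49418} = - \frac{11}{-6232} = \left(-11\right) \left(- \frac{1}{6232}\right) = \frac{11}{6232}$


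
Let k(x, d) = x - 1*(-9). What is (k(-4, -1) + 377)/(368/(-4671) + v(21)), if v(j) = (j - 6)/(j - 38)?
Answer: -30333474/76321 ≈ -397.45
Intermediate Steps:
k(x, d) = 9 + x (k(x, d) = x + 9 = 9 + x)
v(j) = (-6 + j)/(-38 + j)
(k(-4, -1) + 377)/(368/(-4671) + v(21)) = ((9 - 4) + 377)/(368/(-4671) + (-6 + 21)/(-38 + 21)) = (5 + 377)/(368*(-1/4671) + 15/(-17)) = 382/(-368/4671 - 1/17*15) = 382/(-368/4671 - 15/17) = 382/(-76321/79407) = 382*(-79407/76321) = -30333474/76321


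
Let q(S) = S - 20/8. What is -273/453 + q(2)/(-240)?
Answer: -43529/72480 ≈ -0.60057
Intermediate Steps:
q(S) = -5/2 + S (q(S) = S - 20*1/8 = S - 5/2 = -5/2 + S)
-273/453 + q(2)/(-240) = -273/453 + (-5/2 + 2)/(-240) = -273*1/453 - 1/2*(-1/240) = -91/151 + 1/480 = -43529/72480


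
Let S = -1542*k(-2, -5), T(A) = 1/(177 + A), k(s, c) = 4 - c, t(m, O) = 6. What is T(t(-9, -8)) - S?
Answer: 2539675/183 ≈ 13878.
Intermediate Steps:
S = -13878 (S = -1542*(4 - 1*(-5)) = -1542*(4 + 5) = -1542*9 = -13878)
T(t(-9, -8)) - S = 1/(177 + 6) - 1*(-13878) = 1/183 + 13878 = 2539675/183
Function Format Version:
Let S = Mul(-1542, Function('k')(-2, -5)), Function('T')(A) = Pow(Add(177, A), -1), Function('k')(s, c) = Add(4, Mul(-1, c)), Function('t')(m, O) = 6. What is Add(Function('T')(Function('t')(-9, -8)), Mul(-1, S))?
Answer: Rational(2539675, 183) ≈ 13878.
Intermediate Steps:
S = -13878 (S = Mul(-1542, Add(4, Mul(-1, -5))) = Mul(-1542, Add(4, 5)) = Mul(-1542, 9) = -13878)
Add(Function('T')(Function('t')(-9, -8)), Mul(-1, S)) = Add(Pow(Add(177, 6), -1), Mul(-1, -13878)) = Add(Pow(183, -1), 13878) = Add(Rational(1, 183), 13878) = Rational(2539675, 183)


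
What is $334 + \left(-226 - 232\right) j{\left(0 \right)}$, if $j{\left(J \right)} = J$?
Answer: $334$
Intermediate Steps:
$334 + \left(-226 - 232\right) j{\left(0 \right)} = 334 + \left(-226 - 232\right) 0 = 334 - 0 = 334 + 0 = 334$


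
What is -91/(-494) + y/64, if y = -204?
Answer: -913/304 ≈ -3.0033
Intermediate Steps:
-91/(-494) + y/64 = -91/(-494) - 204/64 = -91*(-1/494) - 204*1/64 = 7/38 - 51/16 = -913/304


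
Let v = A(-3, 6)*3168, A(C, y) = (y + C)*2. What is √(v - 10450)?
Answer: √8558 ≈ 92.509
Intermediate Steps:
A(C, y) = 2*C + 2*y (A(C, y) = (C + y)*2 = 2*C + 2*y)
v = 19008 (v = (2*(-3) + 2*6)*3168 = (-6 + 12)*3168 = 6*3168 = 19008)
√(v - 10450) = √(19008 - 10450) = √8558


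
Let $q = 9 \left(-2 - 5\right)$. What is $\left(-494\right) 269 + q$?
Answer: $-132949$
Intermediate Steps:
$q = -63$ ($q = 9 \left(-7\right) = -63$)
$\left(-494\right) 269 + q = \left(-494\right) 269 - 63 = -132886 - 63 = -132949$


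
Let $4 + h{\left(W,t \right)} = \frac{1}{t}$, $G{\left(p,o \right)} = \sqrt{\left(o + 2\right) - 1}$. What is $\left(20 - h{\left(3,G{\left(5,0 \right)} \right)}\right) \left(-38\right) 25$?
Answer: $-21850$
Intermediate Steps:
$G{\left(p,o \right)} = \sqrt{1 + o}$ ($G{\left(p,o \right)} = \sqrt{\left(2 + o\right) - 1} = \sqrt{1 + o}$)
$h{\left(W,t \right)} = -4 + \frac{1}{t}$
$\left(20 - h{\left(3,G{\left(5,0 \right)} \right)}\right) \left(-38\right) 25 = \left(20 - \left(-4 + \frac{1}{\sqrt{1 + 0}}\right)\right) \left(-38\right) 25 = \left(20 - \left(-4 + \frac{1}{\sqrt{1}}\right)\right) \left(-38\right) 25 = \left(20 - \left(-4 + 1^{-1}\right)\right) \left(-38\right) 25 = \left(20 - \left(-4 + 1\right)\right) \left(-38\right) 25 = \left(20 - -3\right) \left(-38\right) 25 = \left(20 + 3\right) \left(-38\right) 25 = 23 \left(-38\right) 25 = \left(-874\right) 25 = -21850$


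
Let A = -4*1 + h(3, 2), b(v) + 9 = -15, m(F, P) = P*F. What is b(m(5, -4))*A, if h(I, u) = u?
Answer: 48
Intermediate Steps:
m(F, P) = F*P
b(v) = -24 (b(v) = -9 - 15 = -24)
A = -2 (A = -4*1 + 2 = -4 + 2 = -2)
b(m(5, -4))*A = -24*(-2) = 48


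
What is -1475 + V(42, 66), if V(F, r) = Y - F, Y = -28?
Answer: -1545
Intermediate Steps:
V(F, r) = -28 - F
-1475 + V(42, 66) = -1475 + (-28 - 1*42) = -1475 + (-28 - 42) = -1475 - 70 = -1545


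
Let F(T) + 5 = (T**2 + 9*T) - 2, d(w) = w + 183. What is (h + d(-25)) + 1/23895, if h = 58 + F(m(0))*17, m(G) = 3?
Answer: 16941556/23895 ≈ 709.00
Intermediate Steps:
d(w) = 183 + w
F(T) = -7 + T**2 + 9*T (F(T) = -5 + ((T**2 + 9*T) - 2) = -5 + (-2 + T**2 + 9*T) = -7 + T**2 + 9*T)
h = 551 (h = 58 + (-7 + 3**2 + 9*3)*17 = 58 + (-7 + 9 + 27)*17 = 58 + 29*17 = 58 + 493 = 551)
(h + d(-25)) + 1/23895 = (551 + (183 - 25)) + 1/23895 = (551 + 158) + 1/23895 = 709 + 1/23895 = 16941556/23895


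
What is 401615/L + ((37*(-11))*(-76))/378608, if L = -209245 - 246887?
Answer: -2155399639/2698362879 ≈ -0.79878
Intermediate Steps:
L = -456132
401615/L + ((37*(-11))*(-76))/378608 = 401615/(-456132) + ((37*(-11))*(-76))/378608 = 401615*(-1/456132) - 407*(-76)*(1/378608) = -401615/456132 + 30932*(1/378608) = -401615/456132 + 7733/94652 = -2155399639/2698362879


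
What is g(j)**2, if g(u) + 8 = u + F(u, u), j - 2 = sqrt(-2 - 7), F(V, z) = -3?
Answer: 72 - 54*I ≈ 72.0 - 54.0*I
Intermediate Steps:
j = 2 + 3*I (j = 2 + sqrt(-2 - 7) = 2 + sqrt(-9) = 2 + 3*I ≈ 2.0 + 3.0*I)
g(u) = -11 + u (g(u) = -8 + (u - 3) = -8 + (-3 + u) = -11 + u)
g(j)**2 = (-11 + (2 + 3*I))**2 = (-9 + 3*I)**2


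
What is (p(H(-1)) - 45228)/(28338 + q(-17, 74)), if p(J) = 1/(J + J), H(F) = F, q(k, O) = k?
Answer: -90457/56642 ≈ -1.5970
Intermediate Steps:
p(J) = 1/(2*J)
(p(H(-1)) - 45228)/(28338 + q(-17, 74)) = ((1/2)/(-1) - 45228)/(28338 - 17) = ((1/2)*(-1) - 45228)/28321 = (-1/2 - 45228)*(1/28321) = -90457/2*1/28321 = -90457/56642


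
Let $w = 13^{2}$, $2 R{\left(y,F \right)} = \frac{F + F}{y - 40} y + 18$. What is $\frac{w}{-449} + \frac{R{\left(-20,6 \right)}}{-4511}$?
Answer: $- \frac{767298}{2025439} \approx -0.37883$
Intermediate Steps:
$R{\left(y,F \right)} = 9 + \frac{F y}{-40 + y}$ ($R{\left(y,F \right)} = \frac{\frac{F + F}{y - 40} y + 18}{2} = \frac{\frac{2 F}{-40 + y} y + 18}{2} = \frac{\frac{2 F y}{-40 + y} + 18}{2} = \frac{18 + \frac{2 F y}{-40 + y}}{2} = 9 + \frac{F y}{-40 + y}$)
$w = 169$
$\frac{w}{-449} + \frac{R{\left(-20,6 \right)}}{-4511} = \frac{169}{-449} + \frac{\frac{1}{-40 - 20} \left(-360 + 9 \left(-20\right) + 6 \left(-20\right)\right)}{-4511} = 169 \left(- \frac{1}{449}\right) + \frac{-360 - 180 - 120}{-60} \left(- \frac{1}{4511}\right) = - \frac{169}{449} + \left(- \frac{1}{60}\right) \left(-660\right) \left(- \frac{1}{4511}\right) = - \frac{169}{449} + 11 \left(- \frac{1}{4511}\right) = - \frac{169}{449} - \frac{11}{4511} = - \frac{767298}{2025439}$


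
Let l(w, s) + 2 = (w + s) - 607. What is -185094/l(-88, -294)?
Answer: 185094/991 ≈ 186.77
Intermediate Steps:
l(w, s) = -609 + s + w (l(w, s) = -2 + ((w + s) - 607) = -2 + ((s + w) - 607) = -2 + (-607 + s + w) = -609 + s + w)
-185094/l(-88, -294) = -185094/(-609 - 294 - 88) = -185094/(-991) = -185094*(-1/991) = 185094/991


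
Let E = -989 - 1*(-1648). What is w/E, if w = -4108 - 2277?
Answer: -6385/659 ≈ -9.6889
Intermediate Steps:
E = 659 (E = -989 + 1648 = 659)
w = -6385
w/E = -6385/659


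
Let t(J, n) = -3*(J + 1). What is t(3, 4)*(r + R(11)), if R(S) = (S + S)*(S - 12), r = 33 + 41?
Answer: -624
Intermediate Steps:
r = 74
R(S) = 2*S*(-12 + S) (R(S) = (2*S)*(-12 + S) = 2*S*(-12 + S))
t(J, n) = -3 - 3*J (t(J, n) = -3*(1 + J) = -3 - 3*J)
t(3, 4)*(r + R(11)) = (-3 - 3*3)*(74 + 2*11*(-12 + 11)) = (-3 - 9)*(74 + 2*11*(-1)) = -12*(74 - 22) = -12*52 = -624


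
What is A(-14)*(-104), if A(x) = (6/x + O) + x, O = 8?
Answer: 4680/7 ≈ 668.57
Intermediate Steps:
A(x) = 8 + x + 6/x (A(x) = (6/x + 8) + x = (8 + 6/x) + x = 8 + x + 6/x)
A(-14)*(-104) = (8 - 14 + 6/(-14))*(-104) = (8 - 14 + 6*(-1/14))*(-104) = (8 - 14 - 3/7)*(-104) = -45/7*(-104) = 4680/7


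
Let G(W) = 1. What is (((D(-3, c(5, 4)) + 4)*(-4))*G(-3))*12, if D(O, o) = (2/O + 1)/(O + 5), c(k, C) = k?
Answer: -200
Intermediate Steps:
D(O, o) = (1 + 2/O)/(5 + O)
(((D(-3, c(5, 4)) + 4)*(-4))*G(-3))*12 = ((((2 - 3)/((-3)*(5 - 3)) + 4)*(-4))*1)*12 = (((-⅓*(-1)/2 + 4)*(-4))*1)*12 = (((-⅓*½*(-1) + 4)*(-4))*1)*12 = (((⅙ + 4)*(-4))*1)*12 = (((25/6)*(-4))*1)*12 = -50/3*1*12 = -50/3*12 = -200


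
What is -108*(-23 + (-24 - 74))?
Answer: 13068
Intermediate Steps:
-108*(-23 + (-24 - 74)) = -108*(-23 - 98) = -108*(-121) = 13068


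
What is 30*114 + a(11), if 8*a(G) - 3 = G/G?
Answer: 6841/2 ≈ 3420.5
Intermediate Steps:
a(G) = ½ (a(G) = 3/8 + (G/G)/8 = 3/8 + (⅛)*1 = 3/8 + ⅛ = ½)
30*114 + a(11) = 30*114 + ½ = 3420 + ½ = 6841/2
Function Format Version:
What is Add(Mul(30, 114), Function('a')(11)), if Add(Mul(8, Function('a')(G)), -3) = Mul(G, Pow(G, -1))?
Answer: Rational(6841, 2) ≈ 3420.5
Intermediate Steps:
Function('a')(G) = Rational(1, 2) (Function('a')(G) = Add(Rational(3, 8), Mul(Rational(1, 8), Mul(G, Pow(G, -1)))) = Add(Rational(3, 8), Mul(Rational(1, 8), 1)) = Add(Rational(3, 8), Rational(1, 8)) = Rational(1, 2))
Add(Mul(30, 114), Function('a')(11)) = Add(Mul(30, 114), Rational(1, 2)) = Add(3420, Rational(1, 2)) = Rational(6841, 2)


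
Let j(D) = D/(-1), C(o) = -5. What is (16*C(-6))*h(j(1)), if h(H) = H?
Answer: 80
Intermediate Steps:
j(D) = -D (j(D) = D*(-1) = -D)
(16*C(-6))*h(j(1)) = (16*(-5))*(-1*1) = -80*(-1) = 80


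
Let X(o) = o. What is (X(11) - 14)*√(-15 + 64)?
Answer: -21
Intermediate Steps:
(X(11) - 14)*√(-15 + 64) = (11 - 14)*√(-15 + 64) = -3*√49 = -3*7 = -21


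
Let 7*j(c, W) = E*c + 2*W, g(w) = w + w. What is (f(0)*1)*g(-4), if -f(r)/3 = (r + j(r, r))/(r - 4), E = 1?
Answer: 0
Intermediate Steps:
g(w) = 2*w
j(c, W) = c/7 + 2*W/7 (j(c, W) = (1*c + 2*W)/7 = (c + 2*W)/7 = c/7 + 2*W/7)
f(r) = -30*r/(7*(-4 + r)) (f(r) = -3*(r + (r/7 + 2*r/7))/(r - 4) = -3*(r + 3*r/7)/(-4 + r) = -3*10*r/7/(-4 + r) = -30*r/(7*(-4 + r)))
(f(0)*1)*g(-4) = (-30*0/(-28 + 7*0)*1)*(2*(-4)) = (-30*0/(-28 + 0)*1)*(-8) = (-30*0/(-28)*1)*(-8) = (-30*0*(-1/28)*1)*(-8) = (0*1)*(-8) = 0*(-8) = 0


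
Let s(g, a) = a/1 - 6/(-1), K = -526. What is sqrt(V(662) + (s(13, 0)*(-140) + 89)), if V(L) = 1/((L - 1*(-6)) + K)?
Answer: 51*I*sqrt(5822)/142 ≈ 27.404*I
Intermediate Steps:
s(g, a) = 6 + a (s(g, a) = a*1 - 6*(-1) = a + 6 = 6 + a)
V(L) = 1/(-520 + L) (V(L) = 1/((L - 1*(-6)) - 526) = 1/((L + 6) - 526) = 1/((6 + L) - 526) = 1/(-520 + L))
sqrt(V(662) + (s(13, 0)*(-140) + 89)) = sqrt(1/(-520 + 662) + ((6 + 0)*(-140) + 89)) = sqrt(1/142 + (6*(-140) + 89)) = sqrt(1/142 + (-840 + 89)) = sqrt(1/142 - 751) = sqrt(-106641/142) = 51*I*sqrt(5822)/142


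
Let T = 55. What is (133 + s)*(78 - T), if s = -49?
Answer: 1932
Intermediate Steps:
(133 + s)*(78 - T) = (133 - 49)*(78 - 1*55) = 84*(78 - 55) = 84*23 = 1932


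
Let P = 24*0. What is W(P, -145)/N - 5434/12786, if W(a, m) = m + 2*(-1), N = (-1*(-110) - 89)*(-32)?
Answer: -42193/204576 ≈ -0.20625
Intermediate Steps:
N = -672 (N = (110 - 89)*(-32) = 21*(-32) = -672)
P = 0
W(a, m) = -2 + m (W(a, m) = m - 2 = -2 + m)
W(P, -145)/N - 5434/12786 = (-2 - 145)/(-672) - 5434/12786 = -147*(-1/672) - 5434*1/12786 = 7/32 - 2717/6393 = -42193/204576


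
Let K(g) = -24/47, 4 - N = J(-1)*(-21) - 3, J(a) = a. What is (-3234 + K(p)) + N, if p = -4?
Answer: -152680/47 ≈ -3248.5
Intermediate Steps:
N = -14 (N = 4 - (-1*(-21) - 3) = 4 - (21 - 3) = 4 - 1*18 = 4 - 18 = -14)
K(g) = -24/47 (K(g) = -24*1/47 = -24/47)
(-3234 + K(p)) + N = (-3234 - 24/47) - 14 = -152022/47 - 14 = -152680/47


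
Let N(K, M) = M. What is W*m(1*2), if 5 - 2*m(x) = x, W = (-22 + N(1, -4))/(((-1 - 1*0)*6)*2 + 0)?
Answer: 13/4 ≈ 3.2500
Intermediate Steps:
W = 13/6 (W = (-22 - 4)/(((-1 - 1*0)*6)*2 + 0) = -26/(((-1 + 0)*6)*2 + 0) = -26/(-1*6*2 + 0) = -26/(-6*2 + 0) = -26/(-12 + 0) = -26/(-12) = -26*(-1/12) = 13/6 ≈ 2.1667)
m(x) = 5/2 - x/2
W*m(1*2) = 13*(5/2 - 2/2)/6 = 13*(5/2 - ½*2)/6 = 13*(5/2 - 1)/6 = (13/6)*(3/2) = 13/4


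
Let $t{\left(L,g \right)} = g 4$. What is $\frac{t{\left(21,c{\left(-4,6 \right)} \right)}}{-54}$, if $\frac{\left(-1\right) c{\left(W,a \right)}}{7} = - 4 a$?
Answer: $- \frac{112}{9} \approx -12.444$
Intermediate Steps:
$c{\left(W,a \right)} = 28 a$ ($c{\left(W,a \right)} = - 7 \left(- 4 a\right) = 28 a$)
$t{\left(L,g \right)} = 4 g$
$\frac{t{\left(21,c{\left(-4,6 \right)} \right)}}{-54} = \frac{4 \cdot 28 \cdot 6}{-54} = 4 \cdot 168 \left(- \frac{1}{54}\right) = 672 \left(- \frac{1}{54}\right) = - \frac{112}{9}$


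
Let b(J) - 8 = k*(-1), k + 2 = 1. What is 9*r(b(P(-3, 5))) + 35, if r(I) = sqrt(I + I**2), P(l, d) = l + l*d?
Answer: 35 + 27*sqrt(10) ≈ 120.38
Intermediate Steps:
k = -1 (k = -2 + 1 = -1)
P(l, d) = l + d*l
b(J) = 9 (b(J) = 8 - 1*(-1) = 8 + 1 = 9)
9*r(b(P(-3, 5))) + 35 = 9*sqrt(9*(1 + 9)) + 35 = 9*sqrt(9*10) + 35 = 9*sqrt(90) + 35 = 9*(3*sqrt(10)) + 35 = 27*sqrt(10) + 35 = 35 + 27*sqrt(10)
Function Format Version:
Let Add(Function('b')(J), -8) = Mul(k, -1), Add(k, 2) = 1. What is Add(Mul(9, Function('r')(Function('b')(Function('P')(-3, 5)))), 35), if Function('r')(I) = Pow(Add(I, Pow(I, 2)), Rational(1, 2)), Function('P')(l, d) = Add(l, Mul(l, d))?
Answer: Add(35, Mul(27, Pow(10, Rational(1, 2)))) ≈ 120.38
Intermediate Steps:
k = -1 (k = Add(-2, 1) = -1)
Function('P')(l, d) = Add(l, Mul(d, l))
Function('b')(J) = 9 (Function('b')(J) = Add(8, Mul(-1, -1)) = Add(8, 1) = 9)
Add(Mul(9, Function('r')(Function('b')(Function('P')(-3, 5)))), 35) = Add(Mul(9, Pow(Mul(9, Add(1, 9)), Rational(1, 2))), 35) = Add(Mul(9, Pow(Mul(9, 10), Rational(1, 2))), 35) = Add(Mul(9, Pow(90, Rational(1, 2))), 35) = Add(Mul(9, Mul(3, Pow(10, Rational(1, 2)))), 35) = Add(Mul(27, Pow(10, Rational(1, 2))), 35) = Add(35, Mul(27, Pow(10, Rational(1, 2))))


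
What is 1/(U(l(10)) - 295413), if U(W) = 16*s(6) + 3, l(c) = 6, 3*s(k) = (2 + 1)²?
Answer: -1/295362 ≈ -3.3857e-6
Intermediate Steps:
s(k) = 3 (s(k) = (2 + 1)²/3 = (⅓)*3² = (⅓)*9 = 3)
U(W) = 51 (U(W) = 16*3 + 3 = 48 + 3 = 51)
1/(U(l(10)) - 295413) = 1/(51 - 295413) = 1/(-295362) = -1/295362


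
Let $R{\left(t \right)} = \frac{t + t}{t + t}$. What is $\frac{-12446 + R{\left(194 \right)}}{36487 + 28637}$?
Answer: $- \frac{12445}{65124} \approx -0.1911$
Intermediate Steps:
$R{\left(t \right)} = 1$ ($R{\left(t \right)} = \frac{2 t}{2 t} = 2 t \frac{1}{2 t} = 1$)
$\frac{-12446 + R{\left(194 \right)}}{36487 + 28637} = \frac{-12446 + 1}{36487 + 28637} = - \frac{12445}{65124}$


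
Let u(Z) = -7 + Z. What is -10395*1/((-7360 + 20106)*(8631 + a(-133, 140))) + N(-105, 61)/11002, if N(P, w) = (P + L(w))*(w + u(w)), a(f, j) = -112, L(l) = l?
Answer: -39253230445/85330862882 ≈ -0.46001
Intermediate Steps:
N(P, w) = (-7 + 2*w)*(P + w) (N(P, w) = (P + w)*(w + (-7 + w)) = (P + w)*(-7 + 2*w) = (-7 + 2*w)*(P + w))
-10395*1/((-7360 + 20106)*(8631 + a(-133, 140))) + N(-105, 61)/11002 = -10395*1/((-7360 + 20106)*(8631 - 112)) + (61**2 - 105*61 - 105*(-7 + 61) + 61*(-7 + 61))/11002 = -10395/(12746*8519) + (3721 - 6405 - 105*54 + 61*54)*(1/11002) = -10395/108583174 + (3721 - 6405 - 5670 + 3294)*(1/11002) = -10395*1/108583174 - 5060*1/11002 = -1485/15511882 - 2530/5501 = -39253230445/85330862882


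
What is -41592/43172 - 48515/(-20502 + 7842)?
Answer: 78396743/27327876 ≈ 2.8687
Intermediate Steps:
-41592/43172 - 48515/(-20502 + 7842) = -41592*1/43172 - 48515/(-12660) = -10398/10793 - 48515*(-1/12660) = -10398/10793 + 9703/2532 = 78396743/27327876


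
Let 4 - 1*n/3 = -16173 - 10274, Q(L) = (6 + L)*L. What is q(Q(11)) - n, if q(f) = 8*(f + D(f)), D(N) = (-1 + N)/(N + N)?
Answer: -14558515/187 ≈ -77853.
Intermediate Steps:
D(N) = (-1 + N)/(2*N) (D(N) = (-1 + N)/((2*N)) = (-1 + N)*(1/(2*N)) = (-1 + N)/(2*N))
Q(L) = L*(6 + L)
n = 79353 (n = 12 - 3*(-16173 - 10274) = 12 - 3*(-26447) = 12 + 79341 = 79353)
q(f) = 8*f + 4*(-1 + f)/f (q(f) = 8*(f + (-1 + f)/(2*f)) = 8*f + 4*(-1 + f)/f)
q(Q(11)) - n = (4 - 4*1/(11*(6 + 11)) + 8*(11*(6 + 11))) - 1*79353 = (4 - 4/(11*17) + 8*(11*17)) - 79353 = (4 - 4/187 + 8*187) - 79353 = (4 - 4*1/187 + 1496) - 79353 = (4 - 4/187 + 1496) - 79353 = 280496/187 - 79353 = -14558515/187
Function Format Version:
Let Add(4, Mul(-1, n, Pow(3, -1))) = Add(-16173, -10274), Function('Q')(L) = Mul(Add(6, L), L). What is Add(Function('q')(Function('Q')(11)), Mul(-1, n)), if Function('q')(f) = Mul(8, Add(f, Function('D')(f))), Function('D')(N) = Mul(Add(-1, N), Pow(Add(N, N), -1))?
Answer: Rational(-14558515, 187) ≈ -77853.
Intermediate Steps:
Function('D')(N) = Mul(Rational(1, 2), Pow(N, -1), Add(-1, N)) (Function('D')(N) = Mul(Add(-1, N), Pow(Mul(2, N), -1)) = Mul(Add(-1, N), Mul(Rational(1, 2), Pow(N, -1))) = Mul(Rational(1, 2), Pow(N, -1), Add(-1, N)))
Function('Q')(L) = Mul(L, Add(6, L))
n = 79353 (n = Add(12, Mul(-3, Add(-16173, -10274))) = Add(12, Mul(-3, -26447)) = Add(12, 79341) = 79353)
Function('q')(f) = Add(Mul(8, f), Mul(4, Pow(f, -1), Add(-1, f))) (Function('q')(f) = Mul(8, Add(f, Mul(Rational(1, 2), Pow(f, -1), Add(-1, f)))) = Add(Mul(8, f), Mul(4, Pow(f, -1), Add(-1, f))))
Add(Function('q')(Function('Q')(11)), Mul(-1, n)) = Add(Add(4, Mul(-4, Pow(Mul(11, Add(6, 11)), -1)), Mul(8, Mul(11, Add(6, 11)))), Mul(-1, 79353)) = Add(Add(4, Mul(-4, Pow(Mul(11, 17), -1)), Mul(8, Mul(11, 17))), -79353) = Add(Add(4, Mul(-4, Pow(187, -1)), Mul(8, 187)), -79353) = Add(Add(4, Mul(-4, Rational(1, 187)), 1496), -79353) = Add(Add(4, Rational(-4, 187), 1496), -79353) = Add(Rational(280496, 187), -79353) = Rational(-14558515, 187)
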